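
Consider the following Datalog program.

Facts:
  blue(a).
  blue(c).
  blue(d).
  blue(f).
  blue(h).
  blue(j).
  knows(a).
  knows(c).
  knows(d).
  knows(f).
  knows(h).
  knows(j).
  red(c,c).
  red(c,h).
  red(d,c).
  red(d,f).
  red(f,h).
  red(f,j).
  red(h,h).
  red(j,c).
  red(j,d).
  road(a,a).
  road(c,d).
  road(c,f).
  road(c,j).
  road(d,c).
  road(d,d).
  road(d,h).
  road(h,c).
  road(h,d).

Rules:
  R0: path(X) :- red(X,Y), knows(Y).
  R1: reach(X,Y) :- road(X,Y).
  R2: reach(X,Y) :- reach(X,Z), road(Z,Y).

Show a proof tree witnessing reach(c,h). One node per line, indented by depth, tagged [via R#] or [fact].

reach(c,h)  [via R2]
  reach(c,d)  [via R1]
    road(c,d)  [fact]
  road(d,h)  [fact]

round 1: derive reach(a,a) via R1 from road(a,a)
round 1: derive reach(c,d) via R1 from road(c,d)
round 1: derive reach(c,f) via R1 from road(c,f)
round 1: derive reach(c,j) via R1 from road(c,j)
round 1: derive reach(d,c) via R1 from road(d,c)
round 1: derive reach(d,d) via R1 from road(d,d)
round 1: derive reach(d,h) via R1 from road(d,h)
round 1: derive reach(h,c) via R1 from road(h,c)
round 1: derive reach(h,d) via R1 from road(h,d)
round 2: derive reach(c,c) via R2 from reach(c,d), road(d,c)
round 2: derive reach(c,h) via R2 from reach(c,d), road(d,h)
round 2: derive reach(d,f) via R2 from reach(d,c), road(c,f)
round 2: derive reach(d,j) via R2 from reach(d,c), road(c,j)
round 2: derive reach(h,f) via R2 from reach(h,c), road(c,f)
round 2: derive reach(h,h) via R2 from reach(h,d), road(d,h)
round 2: derive reach(h,j) via R2 from reach(h,c), road(c,j)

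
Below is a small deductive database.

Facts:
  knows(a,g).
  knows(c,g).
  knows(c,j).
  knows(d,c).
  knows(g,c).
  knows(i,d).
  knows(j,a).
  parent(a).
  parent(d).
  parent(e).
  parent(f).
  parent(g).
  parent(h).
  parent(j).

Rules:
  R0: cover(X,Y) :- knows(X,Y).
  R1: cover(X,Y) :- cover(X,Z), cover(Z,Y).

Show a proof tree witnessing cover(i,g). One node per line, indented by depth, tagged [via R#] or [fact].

cover(i,g)  [via R1]
  cover(i,c)  [via R1]
    cover(i,d)  [via R0]
      knows(i,d)  [fact]
    cover(d,c)  [via R0]
      knows(d,c)  [fact]
  cover(c,g)  [via R0]
    knows(c,g)  [fact]

round 1: derive cover(a,g) via R0 from knows(a,g)
round 1: derive cover(c,g) via R0 from knows(c,g)
round 1: derive cover(c,j) via R0 from knows(c,j)
round 1: derive cover(d,c) via R0 from knows(d,c)
round 1: derive cover(g,c) via R0 from knows(g,c)
round 1: derive cover(i,d) via R0 from knows(i,d)
round 1: derive cover(j,a) via R0 from knows(j,a)
round 2: derive cover(a,c) via R1 from cover(a,g), cover(g,c)
round 2: derive cover(c,a) via R1 from cover(c,j), cover(j,a)
round 2: derive cover(c,c) via R1 from cover(c,g), cover(g,c)
round 2: derive cover(d,g) via R1 from cover(d,c), cover(c,g)
round 2: derive cover(d,j) via R1 from cover(d,c), cover(c,j)
round 2: derive cover(g,g) via R1 from cover(g,c), cover(c,g)
round 2: derive cover(g,j) via R1 from cover(g,c), cover(c,j)
round 2: derive cover(i,c) via R1 from cover(i,d), cover(d,c)
round 2: derive cover(j,g) via R1 from cover(j,a), cover(a,g)
round 3: derive cover(a,a) via R1 from cover(a,c), cover(c,a)
round 3: derive cover(a,j) via R1 from cover(a,c), cover(c,j)
round 3: derive cover(d,a) via R1 from cover(d,c), cover(c,a)
round 3: derive cover(g,a) via R1 from cover(g,c), cover(c,a)
round 3: derive cover(i,a) via R1 from cover(i,c), cover(c,a)
round 3: derive cover(i,g) via R1 from cover(i,c), cover(c,g)
round 3: derive cover(i,j) via R1 from cover(i,c), cover(c,j)
round 3: derive cover(j,c) via R1 from cover(j,a), cover(a,c)
round 3: derive cover(j,j) via R1 from cover(j,g), cover(g,j)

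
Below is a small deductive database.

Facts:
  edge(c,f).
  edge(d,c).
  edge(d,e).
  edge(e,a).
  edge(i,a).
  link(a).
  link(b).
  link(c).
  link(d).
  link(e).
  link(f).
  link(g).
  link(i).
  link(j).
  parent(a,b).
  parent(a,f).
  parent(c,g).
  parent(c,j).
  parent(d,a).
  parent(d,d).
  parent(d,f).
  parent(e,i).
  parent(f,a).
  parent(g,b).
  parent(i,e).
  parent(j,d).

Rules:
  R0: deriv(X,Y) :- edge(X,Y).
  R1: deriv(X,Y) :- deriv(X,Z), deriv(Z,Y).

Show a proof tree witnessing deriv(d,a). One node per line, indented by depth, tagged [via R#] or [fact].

round 1: derive deriv(c,f) via R0 from edge(c,f)
round 1: derive deriv(d,c) via R0 from edge(d,c)
round 1: derive deriv(d,e) via R0 from edge(d,e)
round 1: derive deriv(e,a) via R0 from edge(e,a)
round 1: derive deriv(i,a) via R0 from edge(i,a)
round 2: derive deriv(d,a) via R1 from deriv(d,e), deriv(e,a)
round 2: derive deriv(d,f) via R1 from deriv(d,c), deriv(c,f)

deriv(d,a)  [via R1]
  deriv(d,e)  [via R0]
    edge(d,e)  [fact]
  deriv(e,a)  [via R0]
    edge(e,a)  [fact]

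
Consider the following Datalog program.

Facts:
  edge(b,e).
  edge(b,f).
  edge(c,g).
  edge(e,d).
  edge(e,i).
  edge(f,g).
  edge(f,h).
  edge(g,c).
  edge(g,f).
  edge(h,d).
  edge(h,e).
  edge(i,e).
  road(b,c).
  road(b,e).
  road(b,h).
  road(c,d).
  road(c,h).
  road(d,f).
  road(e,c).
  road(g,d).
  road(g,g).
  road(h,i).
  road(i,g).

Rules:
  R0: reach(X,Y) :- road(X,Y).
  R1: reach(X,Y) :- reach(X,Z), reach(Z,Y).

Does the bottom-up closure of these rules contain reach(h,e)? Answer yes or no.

round 1: derive reach(b,c) via R0 from road(b,c)
round 1: derive reach(b,e) via R0 from road(b,e)
round 1: derive reach(b,h) via R0 from road(b,h)
round 1: derive reach(c,d) via R0 from road(c,d)
round 1: derive reach(c,h) via R0 from road(c,h)
round 1: derive reach(d,f) via R0 from road(d,f)
round 1: derive reach(e,c) via R0 from road(e,c)
round 1: derive reach(g,d) via R0 from road(g,d)
round 1: derive reach(g,g) via R0 from road(g,g)
round 1: derive reach(h,i) via R0 from road(h,i)
round 1: derive reach(i,g) via R0 from road(i,g)
round 2: derive reach(b,d) via R1 from reach(b,c), reach(c,d)
round 2: derive reach(b,i) via R1 from reach(b,h), reach(h,i)
round 2: derive reach(c,f) via R1 from reach(c,d), reach(d,f)
round 2: derive reach(c,i) via R1 from reach(c,h), reach(h,i)
round 2: derive reach(e,d) via R1 from reach(e,c), reach(c,d)
round 2: derive reach(e,h) via R1 from reach(e,c), reach(c,h)
round 2: derive reach(g,f) via R1 from reach(g,d), reach(d,f)
round 2: derive reach(h,g) via R1 from reach(h,i), reach(i,g)
round 2: derive reach(i,d) via R1 from reach(i,g), reach(g,d)
round 3: derive reach(b,f) via R1 from reach(b,c), reach(c,f)
round 3: derive reach(b,g) via R1 from reach(b,h), reach(h,g)
round 3: derive reach(c,g) via R1 from reach(c,h), reach(h,g)
round 3: derive reach(e,f) via R1 from reach(e,c), reach(c,f)
round 3: derive reach(e,g) via R1 from reach(e,h), reach(h,g)
round 3: derive reach(e,i) via R1 from reach(e,c), reach(c,i)
round 3: derive reach(h,d) via R1 from reach(h,g), reach(g,d)
round 3: derive reach(h,f) via R1 from reach(h,g), reach(g,f)
round 3: derive reach(i,f) via R1 from reach(i,d), reach(d,f)

no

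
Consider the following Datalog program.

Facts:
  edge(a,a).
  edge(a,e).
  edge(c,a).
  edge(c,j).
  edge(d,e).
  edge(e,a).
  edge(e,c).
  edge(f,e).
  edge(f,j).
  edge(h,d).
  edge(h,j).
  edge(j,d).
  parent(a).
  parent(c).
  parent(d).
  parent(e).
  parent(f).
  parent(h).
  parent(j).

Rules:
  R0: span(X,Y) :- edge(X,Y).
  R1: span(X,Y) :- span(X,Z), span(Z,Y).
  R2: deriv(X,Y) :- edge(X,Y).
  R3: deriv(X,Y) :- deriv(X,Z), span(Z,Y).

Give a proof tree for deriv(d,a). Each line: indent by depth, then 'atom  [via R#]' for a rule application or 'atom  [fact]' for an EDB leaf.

round 1: derive span(a,a) via R0 from edge(a,a)
round 1: derive span(a,e) via R0 from edge(a,e)
round 1: derive span(c,a) via R0 from edge(c,a)
round 1: derive span(c,j) via R0 from edge(c,j)
round 1: derive span(d,e) via R0 from edge(d,e)
round 1: derive span(e,a) via R0 from edge(e,a)
round 1: derive span(e,c) via R0 from edge(e,c)
round 1: derive span(f,e) via R0 from edge(f,e)
round 1: derive span(f,j) via R0 from edge(f,j)
round 1: derive span(h,d) via R0 from edge(h,d)
round 1: derive span(h,j) via R0 from edge(h,j)
round 1: derive span(j,d) via R0 from edge(j,d)
round 1: derive deriv(a,a) via R2 from edge(a,a)
round 1: derive deriv(a,e) via R2 from edge(a,e)
round 1: derive deriv(c,a) via R2 from edge(c,a)
round 1: derive deriv(c,j) via R2 from edge(c,j)
round 1: derive deriv(d,e) via R2 from edge(d,e)
round 1: derive deriv(e,a) via R2 from edge(e,a)
round 1: derive deriv(e,c) via R2 from edge(e,c)
round 1: derive deriv(f,e) via R2 from edge(f,e)
round 1: derive deriv(f,j) via R2 from edge(f,j)
round 1: derive deriv(h,d) via R2 from edge(h,d)
round 1: derive deriv(h,j) via R2 from edge(h,j)
round 1: derive deriv(j,d) via R2 from edge(j,d)
round 2: derive span(a,c) via R1 from span(a,e), span(e,c)
round 2: derive span(c,d) via R1 from span(c,j), span(j,d)
round 2: derive span(c,e) via R1 from span(c,a), span(a,e)
round 2: derive span(d,a) via R1 from span(d,e), span(e,a)
round 2: derive span(d,c) via R1 from span(d,e), span(e,c)
round 2: derive span(e,e) via R1 from span(e,a), span(a,e)
round 2: derive span(e,j) via R1 from span(e,c), span(c,j)
round 2: derive span(f,a) via R1 from span(f,e), span(e,a)
round 2: derive span(f,c) via R1 from span(f,e), span(e,c)
round 2: derive span(f,d) via R1 from span(f,j), span(j,d)
round 2: derive span(h,e) via R1 from span(h,d), span(d,e)
round 2: derive span(j,e) via R1 from span(j,d), span(d,e)
round 2: derive deriv(a,c) via R3 from deriv(a,e), span(e,c)
round 2: derive deriv(c,d) via R3 from deriv(c,j), span(j,d)
round 2: derive deriv(c,e) via R3 from deriv(c,a), span(a,e)
round 2: derive deriv(d,a) via R3 from deriv(d,e), span(e,a)
round 2: derive deriv(d,c) via R3 from deriv(d,e), span(e,c)
round 2: derive deriv(e,e) via R3 from deriv(e,a), span(a,e)
round 2: derive deriv(e,j) via R3 from deriv(e,c), span(c,j)
round 2: derive deriv(f,a) via R3 from deriv(f,e), span(e,a)
round 2: derive deriv(f,c) via R3 from deriv(f,e), span(e,c)
round 2: derive deriv(f,d) via R3 from deriv(f,j), span(j,d)
round 2: derive deriv(h,e) via R3 from deriv(h,d), span(d,e)
round 2: derive deriv(j,e) via R3 from deriv(j,d), span(d,e)
round 3: derive span(a,d) via R1 from span(a,c), span(c,d)
round 3: derive span(a,j) via R1 from span(a,c), span(c,j)
round 3: derive span(c,c) via R1 from span(c,a), span(a,c)
round 3: derive span(d,d) via R1 from span(d,c), span(c,d)
round 3: derive span(d,j) via R1 from span(d,c), span(c,j)
round 3: derive span(e,d) via R1 from span(e,c), span(c,d)
round 3: derive span(h,a) via R1 from span(h,d), span(d,a)
round 3: derive span(h,c) via R1 from span(h,d), span(d,c)
round 3: derive span(j,a) via R1 from span(j,d), span(d,a)
round 3: derive span(j,c) via R1 from span(j,d), span(d,c)
round 3: derive span(j,j) via R1 from span(j,e), span(e,j)
round 3: derive deriv(a,d) via R3 from deriv(a,c), span(c,d)
round 3: derive deriv(a,j) via R3 from deriv(a,c), span(c,j)
round 3: derive deriv(c,c) via R3 from deriv(c,a), span(a,c)
round 3: derive deriv(d,d) via R3 from deriv(d,c), span(c,d)
round 3: derive deriv(d,j) via R3 from deriv(d,c), span(c,j)
round 3: derive deriv(e,d) via R3 from deriv(e,c), span(c,d)
round 3: derive deriv(h,a) via R3 from deriv(h,d), span(d,a)
round 3: derive deriv(h,c) via R3 from deriv(h,d), span(d,c)
round 3: derive deriv(j,a) via R3 from deriv(j,d), span(d,a)
round 3: derive deriv(j,c) via R3 from deriv(j,d), span(d,c)
round 3: derive deriv(j,j) via R3 from deriv(j,e), span(e,j)

deriv(d,a)  [via R3]
  deriv(d,e)  [via R2]
    edge(d,e)  [fact]
  span(e,a)  [via R0]
    edge(e,a)  [fact]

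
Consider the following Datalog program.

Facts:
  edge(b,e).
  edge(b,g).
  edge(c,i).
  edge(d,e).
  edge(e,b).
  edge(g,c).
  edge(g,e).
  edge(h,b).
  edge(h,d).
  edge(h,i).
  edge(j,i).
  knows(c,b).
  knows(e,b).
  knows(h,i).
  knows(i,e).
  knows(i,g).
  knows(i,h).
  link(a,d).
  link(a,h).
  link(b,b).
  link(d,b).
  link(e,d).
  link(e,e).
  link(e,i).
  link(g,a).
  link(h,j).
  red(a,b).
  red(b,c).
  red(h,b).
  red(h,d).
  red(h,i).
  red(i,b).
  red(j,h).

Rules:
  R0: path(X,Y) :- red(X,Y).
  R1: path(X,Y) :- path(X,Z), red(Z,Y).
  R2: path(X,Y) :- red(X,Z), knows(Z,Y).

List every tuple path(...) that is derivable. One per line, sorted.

round 1: derive path(a,b) via R0 from red(a,b)
round 1: derive path(b,c) via R0 from red(b,c)
round 1: derive path(h,b) via R0 from red(h,b)
round 1: derive path(h,d) via R0 from red(h,d)
round 1: derive path(h,i) via R0 from red(h,i)
round 1: derive path(i,b) via R0 from red(i,b)
round 1: derive path(j,h) via R0 from red(j,h)
round 1: derive path(b,b) via R2 from red(b,c), knows(c,b)
round 1: derive path(h,e) via R2 from red(h,i), knows(i,e)
round 1: derive path(h,g) via R2 from red(h,i), knows(i,g)
round 1: derive path(h,h) via R2 from red(h,i), knows(i,h)
round 1: derive path(j,i) via R2 from red(j,h), knows(h,i)
round 2: derive path(a,c) via R1 from path(a,b), red(b,c)
round 2: derive path(h,c) via R1 from path(h,b), red(b,c)
round 2: derive path(i,c) via R1 from path(i,b), red(b,c)
round 2: derive path(j,b) via R1 from path(j,h), red(h,b)
round 2: derive path(j,d) via R1 from path(j,h), red(h,d)
round 3: derive path(j,c) via R1 from path(j,b), red(b,c)

path(a,b)
path(a,c)
path(b,b)
path(b,c)
path(h,b)
path(h,c)
path(h,d)
path(h,e)
path(h,g)
path(h,h)
path(h,i)
path(i,b)
path(i,c)
path(j,b)
path(j,c)
path(j,d)
path(j,h)
path(j,i)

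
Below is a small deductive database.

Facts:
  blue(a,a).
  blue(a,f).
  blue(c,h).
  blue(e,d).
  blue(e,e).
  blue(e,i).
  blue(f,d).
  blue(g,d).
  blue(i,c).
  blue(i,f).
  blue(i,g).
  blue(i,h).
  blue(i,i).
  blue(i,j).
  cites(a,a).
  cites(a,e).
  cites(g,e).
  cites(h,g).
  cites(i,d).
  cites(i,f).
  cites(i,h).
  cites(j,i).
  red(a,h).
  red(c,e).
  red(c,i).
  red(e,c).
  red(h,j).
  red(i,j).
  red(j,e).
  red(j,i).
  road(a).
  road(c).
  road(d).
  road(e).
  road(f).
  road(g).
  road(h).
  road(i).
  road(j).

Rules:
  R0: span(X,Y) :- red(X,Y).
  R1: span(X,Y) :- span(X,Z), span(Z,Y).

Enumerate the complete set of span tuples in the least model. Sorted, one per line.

round 1: derive span(a,h) via R0 from red(a,h)
round 1: derive span(c,e) via R0 from red(c,e)
round 1: derive span(c,i) via R0 from red(c,i)
round 1: derive span(e,c) via R0 from red(e,c)
round 1: derive span(h,j) via R0 from red(h,j)
round 1: derive span(i,j) via R0 from red(i,j)
round 1: derive span(j,e) via R0 from red(j,e)
round 1: derive span(j,i) via R0 from red(j,i)
round 2: derive span(a,j) via R1 from span(a,h), span(h,j)
round 2: derive span(c,c) via R1 from span(c,e), span(e,c)
round 2: derive span(c,j) via R1 from span(c,i), span(i,j)
round 2: derive span(e,e) via R1 from span(e,c), span(c,e)
round 2: derive span(e,i) via R1 from span(e,c), span(c,i)
round 2: derive span(h,e) via R1 from span(h,j), span(j,e)
round 2: derive span(h,i) via R1 from span(h,j), span(j,i)
round 2: derive span(i,e) via R1 from span(i,j), span(j,e)
round 2: derive span(i,i) via R1 from span(i,j), span(j,i)
round 2: derive span(j,c) via R1 from span(j,e), span(e,c)
round 2: derive span(j,j) via R1 from span(j,i), span(i,j)
round 3: derive span(a,c) via R1 from span(a,j), span(j,c)
round 3: derive span(a,e) via R1 from span(a,h), span(h,e)
round 3: derive span(a,i) via R1 from span(a,h), span(h,i)
round 3: derive span(e,j) via R1 from span(e,c), span(c,j)
round 3: derive span(h,c) via R1 from span(h,e), span(e,c)
round 3: derive span(i,c) via R1 from span(i,e), span(e,c)

span(a,c)
span(a,e)
span(a,h)
span(a,i)
span(a,j)
span(c,c)
span(c,e)
span(c,i)
span(c,j)
span(e,c)
span(e,e)
span(e,i)
span(e,j)
span(h,c)
span(h,e)
span(h,i)
span(h,j)
span(i,c)
span(i,e)
span(i,i)
span(i,j)
span(j,c)
span(j,e)
span(j,i)
span(j,j)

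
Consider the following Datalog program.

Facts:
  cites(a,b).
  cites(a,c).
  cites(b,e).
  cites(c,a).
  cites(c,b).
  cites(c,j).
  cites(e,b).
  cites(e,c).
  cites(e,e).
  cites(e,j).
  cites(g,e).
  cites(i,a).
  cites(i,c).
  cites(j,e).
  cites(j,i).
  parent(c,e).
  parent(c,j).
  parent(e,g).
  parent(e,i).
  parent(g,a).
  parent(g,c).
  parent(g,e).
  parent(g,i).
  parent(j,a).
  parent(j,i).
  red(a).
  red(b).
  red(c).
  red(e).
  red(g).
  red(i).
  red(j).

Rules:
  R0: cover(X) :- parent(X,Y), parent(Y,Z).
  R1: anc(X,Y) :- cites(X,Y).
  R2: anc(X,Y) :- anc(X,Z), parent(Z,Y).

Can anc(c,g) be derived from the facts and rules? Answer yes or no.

round 1: derive anc(a,b) via R1 from cites(a,b)
round 1: derive anc(a,c) via R1 from cites(a,c)
round 1: derive anc(b,e) via R1 from cites(b,e)
round 1: derive anc(c,a) via R1 from cites(c,a)
round 1: derive anc(c,b) via R1 from cites(c,b)
round 1: derive anc(c,j) via R1 from cites(c,j)
round 1: derive anc(e,b) via R1 from cites(e,b)
round 1: derive anc(e,c) via R1 from cites(e,c)
round 1: derive anc(e,e) via R1 from cites(e,e)
round 1: derive anc(e,j) via R1 from cites(e,j)
round 1: derive anc(g,e) via R1 from cites(g,e)
round 1: derive anc(i,a) via R1 from cites(i,a)
round 1: derive anc(i,c) via R1 from cites(i,c)
round 1: derive anc(j,e) via R1 from cites(j,e)
round 1: derive anc(j,i) via R1 from cites(j,i)
round 2: derive anc(a,e) via R2 from anc(a,c), parent(c,e)
round 2: derive anc(a,j) via R2 from anc(a,c), parent(c,j)
round 2: derive anc(b,g) via R2 from anc(b,e), parent(e,g)
round 2: derive anc(b,i) via R2 from anc(b,e), parent(e,i)
round 2: derive anc(c,i) via R2 from anc(c,j), parent(j,i)
round 2: derive anc(e,a) via R2 from anc(e,j), parent(j,a)
round 2: derive anc(e,g) via R2 from anc(e,e), parent(e,g)
round 2: derive anc(e,i) via R2 from anc(e,e), parent(e,i)
round 2: derive anc(g,g) via R2 from anc(g,e), parent(e,g)
round 2: derive anc(g,i) via R2 from anc(g,e), parent(e,i)
round 2: derive anc(i,e) via R2 from anc(i,c), parent(c,e)
round 2: derive anc(i,j) via R2 from anc(i,c), parent(c,j)
round 2: derive anc(j,g) via R2 from anc(j,e), parent(e,g)
round 3: derive anc(a,a) via R2 from anc(a,j), parent(j,a)
round 3: derive anc(a,g) via R2 from anc(a,e), parent(e,g)
round 3: derive anc(a,i) via R2 from anc(a,e), parent(e,i)
round 3: derive anc(b,a) via R2 from anc(b,g), parent(g,a)
round 3: derive anc(b,c) via R2 from anc(b,g), parent(g,c)
round 3: derive anc(g,a) via R2 from anc(g,g), parent(g,a)
round 3: derive anc(g,c) via R2 from anc(g,g), parent(g,c)
round 3: derive anc(i,g) via R2 from anc(i,e), parent(e,g)
round 3: derive anc(i,i) via R2 from anc(i,e), parent(e,i)
round 3: derive anc(j,a) via R2 from anc(j,g), parent(g,a)
round 3: derive anc(j,c) via R2 from anc(j,g), parent(g,c)
round 4: derive anc(b,j) via R2 from anc(b,c), parent(c,j)
round 4: derive anc(g,j) via R2 from anc(g,c), parent(c,j)
round 4: derive anc(j,j) via R2 from anc(j,c), parent(c,j)

no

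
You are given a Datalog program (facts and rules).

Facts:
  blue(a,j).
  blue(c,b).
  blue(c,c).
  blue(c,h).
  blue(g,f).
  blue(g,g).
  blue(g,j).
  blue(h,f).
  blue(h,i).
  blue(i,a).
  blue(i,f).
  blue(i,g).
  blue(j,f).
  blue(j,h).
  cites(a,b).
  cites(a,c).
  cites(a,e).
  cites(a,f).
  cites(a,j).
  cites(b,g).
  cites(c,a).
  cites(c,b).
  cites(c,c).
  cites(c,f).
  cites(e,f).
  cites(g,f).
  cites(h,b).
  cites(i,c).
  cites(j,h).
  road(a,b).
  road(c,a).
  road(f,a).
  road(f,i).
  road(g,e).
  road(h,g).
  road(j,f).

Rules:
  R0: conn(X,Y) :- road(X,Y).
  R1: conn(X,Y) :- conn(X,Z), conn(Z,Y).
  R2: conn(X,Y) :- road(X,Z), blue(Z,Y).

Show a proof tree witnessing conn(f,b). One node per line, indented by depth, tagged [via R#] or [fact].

conn(f,b)  [via R1]
  conn(f,a)  [via R0]
    road(f,a)  [fact]
  conn(a,b)  [via R0]
    road(a,b)  [fact]

round 1: derive conn(a,b) via R0 from road(a,b)
round 1: derive conn(c,a) via R0 from road(c,a)
round 1: derive conn(f,a) via R0 from road(f,a)
round 1: derive conn(f,i) via R0 from road(f,i)
round 1: derive conn(g,e) via R0 from road(g,e)
round 1: derive conn(h,g) via R0 from road(h,g)
round 1: derive conn(j,f) via R0 from road(j,f)
round 1: derive conn(c,j) via R2 from road(c,a), blue(a,j)
round 1: derive conn(f,f) via R2 from road(f,i), blue(i,f)
round 1: derive conn(f,g) via R2 from road(f,i), blue(i,g)
round 1: derive conn(f,j) via R2 from road(f,a), blue(a,j)
round 1: derive conn(h,f) via R2 from road(h,g), blue(g,f)
round 1: derive conn(h,j) via R2 from road(h,g), blue(g,j)
round 2: derive conn(c,b) via R1 from conn(c,a), conn(a,b)
round 2: derive conn(c,f) via R1 from conn(c,j), conn(j,f)
round 2: derive conn(f,b) via R1 from conn(f,a), conn(a,b)
round 2: derive conn(f,e) via R1 from conn(f,g), conn(g,e)
round 2: derive conn(h,a) via R1 from conn(h,f), conn(f,a)
round 2: derive conn(h,e) via R1 from conn(h,g), conn(g,e)
round 2: derive conn(h,i) via R1 from conn(h,f), conn(f,i)
round 2: derive conn(j,a) via R1 from conn(j,f), conn(f,a)
round 2: derive conn(j,g) via R1 from conn(j,f), conn(f,g)
round 2: derive conn(j,i) via R1 from conn(j,f), conn(f,i)
round 2: derive conn(j,j) via R1 from conn(j,f), conn(f,j)
round 3: derive conn(c,e) via R1 from conn(c,f), conn(f,e)
round 3: derive conn(c,g) via R1 from conn(c,f), conn(f,g)
round 3: derive conn(c,i) via R1 from conn(c,f), conn(f,i)
round 3: derive conn(h,b) via R1 from conn(h,a), conn(a,b)
round 3: derive conn(j,b) via R1 from conn(j,a), conn(a,b)
round 3: derive conn(j,e) via R1 from conn(j,f), conn(f,e)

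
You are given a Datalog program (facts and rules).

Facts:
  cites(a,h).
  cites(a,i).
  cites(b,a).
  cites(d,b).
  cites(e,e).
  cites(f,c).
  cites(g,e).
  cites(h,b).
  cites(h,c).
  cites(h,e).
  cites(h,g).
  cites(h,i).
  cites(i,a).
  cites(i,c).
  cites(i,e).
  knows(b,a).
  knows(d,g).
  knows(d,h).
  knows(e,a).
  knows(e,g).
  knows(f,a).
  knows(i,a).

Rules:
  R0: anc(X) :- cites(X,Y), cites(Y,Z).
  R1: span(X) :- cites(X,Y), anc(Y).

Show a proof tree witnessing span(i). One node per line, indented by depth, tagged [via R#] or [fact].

span(i)  [via R1]
  cites(i,a)  [fact]
  anc(a)  [via R0]
    cites(a,h)  [fact]
    cites(h,b)  [fact]

round 1: derive anc(a) via R0 from cites(a,h), cites(h,b)
round 1: derive anc(b) via R0 from cites(b,a), cites(a,h)
round 1: derive anc(d) via R0 from cites(d,b), cites(b,a)
round 1: derive anc(e) via R0 from cites(e,e), cites(e,e)
round 1: derive anc(g) via R0 from cites(g,e), cites(e,e)
round 1: derive anc(h) via R0 from cites(h,b), cites(b,a)
round 1: derive anc(i) via R0 from cites(i,a), cites(a,h)
round 2: derive span(a) via R1 from cites(a,h), anc(h)
round 2: derive span(b) via R1 from cites(b,a), anc(a)
round 2: derive span(d) via R1 from cites(d,b), anc(b)
round 2: derive span(e) via R1 from cites(e,e), anc(e)
round 2: derive span(g) via R1 from cites(g,e), anc(e)
round 2: derive span(h) via R1 from cites(h,b), anc(b)
round 2: derive span(i) via R1 from cites(i,a), anc(a)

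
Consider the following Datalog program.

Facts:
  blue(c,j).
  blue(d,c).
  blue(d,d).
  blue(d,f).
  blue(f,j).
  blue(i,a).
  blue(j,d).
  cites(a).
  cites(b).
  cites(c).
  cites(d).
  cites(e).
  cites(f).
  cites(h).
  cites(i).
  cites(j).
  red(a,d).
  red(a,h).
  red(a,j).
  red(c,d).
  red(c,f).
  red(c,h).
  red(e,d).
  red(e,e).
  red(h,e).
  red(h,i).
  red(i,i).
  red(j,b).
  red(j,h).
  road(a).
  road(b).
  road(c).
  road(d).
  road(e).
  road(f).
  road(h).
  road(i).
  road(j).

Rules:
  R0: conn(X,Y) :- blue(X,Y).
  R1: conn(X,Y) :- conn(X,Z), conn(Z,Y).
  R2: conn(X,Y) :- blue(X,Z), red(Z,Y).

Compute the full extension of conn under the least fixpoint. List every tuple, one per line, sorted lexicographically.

conn(c,b)
conn(c,c)
conn(c,d)
conn(c,f)
conn(c,h)
conn(c,j)
conn(d,b)
conn(d,c)
conn(d,d)
conn(d,f)
conn(d,h)
conn(d,j)
conn(f,b)
conn(f,c)
conn(f,d)
conn(f,f)
conn(f,h)
conn(f,j)
conn(i,a)
conn(i,b)
conn(i,c)
conn(i,d)
conn(i,f)
conn(i,h)
conn(i,j)
conn(j,b)
conn(j,c)
conn(j,d)
conn(j,f)
conn(j,h)
conn(j,j)

round 1: derive conn(c,j) via R0 from blue(c,j)
round 1: derive conn(d,c) via R0 from blue(d,c)
round 1: derive conn(d,d) via R0 from blue(d,d)
round 1: derive conn(d,f) via R0 from blue(d,f)
round 1: derive conn(f,j) via R0 from blue(f,j)
round 1: derive conn(i,a) via R0 from blue(i,a)
round 1: derive conn(j,d) via R0 from blue(j,d)
round 1: derive conn(c,b) via R2 from blue(c,j), red(j,b)
round 1: derive conn(c,h) via R2 from blue(c,j), red(j,h)
round 1: derive conn(d,h) via R2 from blue(d,c), red(c,h)
round 1: derive conn(f,b) via R2 from blue(f,j), red(j,b)
round 1: derive conn(f,h) via R2 from blue(f,j), red(j,h)
round 1: derive conn(i,d) via R2 from blue(i,a), red(a,d)
round 1: derive conn(i,h) via R2 from blue(i,a), red(a,h)
round 1: derive conn(i,j) via R2 from blue(i,a), red(a,j)
round 2: derive conn(c,d) via R1 from conn(c,j), conn(j,d)
round 2: derive conn(d,b) via R1 from conn(d,c), conn(c,b)
round 2: derive conn(d,j) via R1 from conn(d,c), conn(c,j)
round 2: derive conn(f,d) via R1 from conn(f,j), conn(j,d)
round 2: derive conn(i,c) via R1 from conn(i,d), conn(d,c)
round 2: derive conn(i,f) via R1 from conn(i,d), conn(d,f)
round 2: derive conn(j,c) via R1 from conn(j,d), conn(d,c)
round 2: derive conn(j,f) via R1 from conn(j,d), conn(d,f)
round 2: derive conn(j,h) via R1 from conn(j,d), conn(d,h)
round 3: derive conn(c,c) via R1 from conn(c,d), conn(d,c)
round 3: derive conn(c,f) via R1 from conn(c,d), conn(d,f)
round 3: derive conn(f,c) via R1 from conn(f,d), conn(d,c)
round 3: derive conn(f,f) via R1 from conn(f,d), conn(d,f)
round 3: derive conn(i,b) via R1 from conn(i,c), conn(c,b)
round 3: derive conn(j,b) via R1 from conn(j,c), conn(c,b)
round 3: derive conn(j,j) via R1 from conn(j,c), conn(c,j)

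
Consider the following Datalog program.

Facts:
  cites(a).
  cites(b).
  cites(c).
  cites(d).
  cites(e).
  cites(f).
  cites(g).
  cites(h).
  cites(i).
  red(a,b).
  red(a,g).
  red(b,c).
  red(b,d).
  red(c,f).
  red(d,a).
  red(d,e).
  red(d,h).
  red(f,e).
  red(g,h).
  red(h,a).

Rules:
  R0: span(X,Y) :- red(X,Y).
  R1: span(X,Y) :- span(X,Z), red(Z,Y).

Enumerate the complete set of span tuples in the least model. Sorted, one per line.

round 1: derive span(a,b) via R0 from red(a,b)
round 1: derive span(a,g) via R0 from red(a,g)
round 1: derive span(b,c) via R0 from red(b,c)
round 1: derive span(b,d) via R0 from red(b,d)
round 1: derive span(c,f) via R0 from red(c,f)
round 1: derive span(d,a) via R0 from red(d,a)
round 1: derive span(d,e) via R0 from red(d,e)
round 1: derive span(d,h) via R0 from red(d,h)
round 1: derive span(f,e) via R0 from red(f,e)
round 1: derive span(g,h) via R0 from red(g,h)
round 1: derive span(h,a) via R0 from red(h,a)
round 2: derive span(a,c) via R1 from span(a,b), red(b,c)
round 2: derive span(a,d) via R1 from span(a,b), red(b,d)
round 2: derive span(a,h) via R1 from span(a,g), red(g,h)
round 2: derive span(b,a) via R1 from span(b,d), red(d,a)
round 2: derive span(b,e) via R1 from span(b,d), red(d,e)
round 2: derive span(b,f) via R1 from span(b,c), red(c,f)
round 2: derive span(b,h) via R1 from span(b,d), red(d,h)
round 2: derive span(c,e) via R1 from span(c,f), red(f,e)
round 2: derive span(d,b) via R1 from span(d,a), red(a,b)
round 2: derive span(d,g) via R1 from span(d,a), red(a,g)
round 2: derive span(g,a) via R1 from span(g,h), red(h,a)
round 2: derive span(h,b) via R1 from span(h,a), red(a,b)
round 2: derive span(h,g) via R1 from span(h,a), red(a,g)
round 3: derive span(a,a) via R1 from span(a,d), red(d,a)
round 3: derive span(a,e) via R1 from span(a,d), red(d,e)
round 3: derive span(a,f) via R1 from span(a,c), red(c,f)
round 3: derive span(b,b) via R1 from span(b,a), red(a,b)
round 3: derive span(b,g) via R1 from span(b,a), red(a,g)
round 3: derive span(d,c) via R1 from span(d,b), red(b,c)
round 3: derive span(d,d) via R1 from span(d,b), red(b,d)
round 3: derive span(g,b) via R1 from span(g,a), red(a,b)
round 3: derive span(g,g) via R1 from span(g,a), red(a,g)
round 3: derive span(h,c) via R1 from span(h,b), red(b,c)
round 3: derive span(h,d) via R1 from span(h,b), red(b,d)
round 3: derive span(h,h) via R1 from span(h,g), red(g,h)
round 4: derive span(d,f) via R1 from span(d,c), red(c,f)
round 4: derive span(g,c) via R1 from span(g,b), red(b,c)
round 4: derive span(g,d) via R1 from span(g,b), red(b,d)
round 4: derive span(h,e) via R1 from span(h,d), red(d,e)
round 4: derive span(h,f) via R1 from span(h,c), red(c,f)
round 5: derive span(g,e) via R1 from span(g,d), red(d,e)
round 5: derive span(g,f) via R1 from span(g,c), red(c,f)

span(a,a)
span(a,b)
span(a,c)
span(a,d)
span(a,e)
span(a,f)
span(a,g)
span(a,h)
span(b,a)
span(b,b)
span(b,c)
span(b,d)
span(b,e)
span(b,f)
span(b,g)
span(b,h)
span(c,e)
span(c,f)
span(d,a)
span(d,b)
span(d,c)
span(d,d)
span(d,e)
span(d,f)
span(d,g)
span(d,h)
span(f,e)
span(g,a)
span(g,b)
span(g,c)
span(g,d)
span(g,e)
span(g,f)
span(g,g)
span(g,h)
span(h,a)
span(h,b)
span(h,c)
span(h,d)
span(h,e)
span(h,f)
span(h,g)
span(h,h)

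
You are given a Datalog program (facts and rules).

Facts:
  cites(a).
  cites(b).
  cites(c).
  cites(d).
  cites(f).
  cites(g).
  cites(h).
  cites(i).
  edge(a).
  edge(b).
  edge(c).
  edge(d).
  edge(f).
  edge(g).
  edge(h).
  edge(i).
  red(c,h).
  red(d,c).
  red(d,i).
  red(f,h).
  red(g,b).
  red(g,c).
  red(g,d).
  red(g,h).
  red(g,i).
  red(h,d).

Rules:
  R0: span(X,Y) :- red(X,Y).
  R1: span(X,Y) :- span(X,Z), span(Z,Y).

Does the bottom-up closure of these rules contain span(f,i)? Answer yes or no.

round 1: derive span(c,h) via R0 from red(c,h)
round 1: derive span(d,c) via R0 from red(d,c)
round 1: derive span(d,i) via R0 from red(d,i)
round 1: derive span(f,h) via R0 from red(f,h)
round 1: derive span(g,b) via R0 from red(g,b)
round 1: derive span(g,c) via R0 from red(g,c)
round 1: derive span(g,d) via R0 from red(g,d)
round 1: derive span(g,h) via R0 from red(g,h)
round 1: derive span(g,i) via R0 from red(g,i)
round 1: derive span(h,d) via R0 from red(h,d)
round 2: derive span(c,d) via R1 from span(c,h), span(h,d)
round 2: derive span(d,h) via R1 from span(d,c), span(c,h)
round 2: derive span(f,d) via R1 from span(f,h), span(h,d)
round 2: derive span(h,c) via R1 from span(h,d), span(d,c)
round 2: derive span(h,i) via R1 from span(h,d), span(d,i)
round 3: derive span(c,c) via R1 from span(c,d), span(d,c)
round 3: derive span(c,i) via R1 from span(c,d), span(d,i)
round 3: derive span(d,d) via R1 from span(d,c), span(c,d)
round 3: derive span(f,c) via R1 from span(f,d), span(d,c)
round 3: derive span(f,i) via R1 from span(f,d), span(d,i)
round 3: derive span(h,h) via R1 from span(h,c), span(c,h)

yes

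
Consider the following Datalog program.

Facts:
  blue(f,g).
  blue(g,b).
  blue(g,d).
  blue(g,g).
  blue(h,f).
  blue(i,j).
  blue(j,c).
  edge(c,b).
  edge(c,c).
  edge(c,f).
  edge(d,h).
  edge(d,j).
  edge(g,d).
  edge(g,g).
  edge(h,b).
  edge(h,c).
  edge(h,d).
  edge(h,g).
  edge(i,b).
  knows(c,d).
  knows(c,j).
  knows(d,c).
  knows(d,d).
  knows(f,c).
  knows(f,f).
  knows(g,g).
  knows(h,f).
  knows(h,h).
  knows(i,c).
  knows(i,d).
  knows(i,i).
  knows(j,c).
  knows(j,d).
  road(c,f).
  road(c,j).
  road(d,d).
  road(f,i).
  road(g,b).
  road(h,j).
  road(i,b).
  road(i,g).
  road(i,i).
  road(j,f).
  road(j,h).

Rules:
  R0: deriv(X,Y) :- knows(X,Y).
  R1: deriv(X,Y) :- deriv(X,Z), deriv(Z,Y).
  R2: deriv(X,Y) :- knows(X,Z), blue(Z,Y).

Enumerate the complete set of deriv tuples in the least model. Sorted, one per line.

round 1: derive deriv(c,d) via R0 from knows(c,d)
round 1: derive deriv(c,j) via R0 from knows(c,j)
round 1: derive deriv(d,c) via R0 from knows(d,c)
round 1: derive deriv(d,d) via R0 from knows(d,d)
round 1: derive deriv(f,c) via R0 from knows(f,c)
round 1: derive deriv(f,f) via R0 from knows(f,f)
round 1: derive deriv(g,g) via R0 from knows(g,g)
round 1: derive deriv(h,f) via R0 from knows(h,f)
round 1: derive deriv(h,h) via R0 from knows(h,h)
round 1: derive deriv(i,c) via R0 from knows(i,c)
round 1: derive deriv(i,d) via R0 from knows(i,d)
round 1: derive deriv(i,i) via R0 from knows(i,i)
round 1: derive deriv(j,c) via R0 from knows(j,c)
round 1: derive deriv(j,d) via R0 from knows(j,d)
round 1: derive deriv(c,c) via R2 from knows(c,j), blue(j,c)
round 1: derive deriv(f,g) via R2 from knows(f,f), blue(f,g)
round 1: derive deriv(g,b) via R2 from knows(g,g), blue(g,b)
round 1: derive deriv(g,d) via R2 from knows(g,g), blue(g,d)
round 1: derive deriv(h,g) via R2 from knows(h,f), blue(f,g)
round 1: derive deriv(i,j) via R2 from knows(i,i), blue(i,j)
round 2: derive deriv(d,j) via R1 from deriv(d,c), deriv(c,j)
round 2: derive deriv(f,b) via R1 from deriv(f,g), deriv(g,b)
round 2: derive deriv(f,d) via R1 from deriv(f,c), deriv(c,d)
round 2: derive deriv(f,j) via R1 from deriv(f,c), deriv(c,j)
round 2: derive deriv(g,c) via R1 from deriv(g,d), deriv(d,c)
round 2: derive deriv(h,b) via R1 from deriv(h,g), deriv(g,b)
round 2: derive deriv(h,c) via R1 from deriv(h,f), deriv(f,c)
round 2: derive deriv(h,d) via R1 from deriv(h,g), deriv(g,d)
round 2: derive deriv(j,j) via R1 from deriv(j,c), deriv(c,j)
round 3: derive deriv(g,j) via R1 from deriv(g,c), deriv(c,j)
round 3: derive deriv(h,j) via R1 from deriv(h,c), deriv(c,j)

deriv(c,c)
deriv(c,d)
deriv(c,j)
deriv(d,c)
deriv(d,d)
deriv(d,j)
deriv(f,b)
deriv(f,c)
deriv(f,d)
deriv(f,f)
deriv(f,g)
deriv(f,j)
deriv(g,b)
deriv(g,c)
deriv(g,d)
deriv(g,g)
deriv(g,j)
deriv(h,b)
deriv(h,c)
deriv(h,d)
deriv(h,f)
deriv(h,g)
deriv(h,h)
deriv(h,j)
deriv(i,c)
deriv(i,d)
deriv(i,i)
deriv(i,j)
deriv(j,c)
deriv(j,d)
deriv(j,j)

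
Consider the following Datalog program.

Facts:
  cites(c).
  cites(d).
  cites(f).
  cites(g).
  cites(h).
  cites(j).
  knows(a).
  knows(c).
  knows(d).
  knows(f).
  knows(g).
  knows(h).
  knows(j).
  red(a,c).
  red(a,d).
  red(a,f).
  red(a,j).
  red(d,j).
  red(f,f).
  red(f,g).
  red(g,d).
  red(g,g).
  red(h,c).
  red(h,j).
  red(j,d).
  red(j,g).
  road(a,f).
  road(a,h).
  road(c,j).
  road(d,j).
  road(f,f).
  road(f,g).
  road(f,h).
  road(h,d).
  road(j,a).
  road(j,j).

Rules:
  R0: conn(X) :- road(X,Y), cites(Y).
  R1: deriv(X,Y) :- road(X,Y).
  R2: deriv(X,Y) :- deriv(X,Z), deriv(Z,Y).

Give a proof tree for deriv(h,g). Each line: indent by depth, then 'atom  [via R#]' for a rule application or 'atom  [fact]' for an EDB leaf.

deriv(h,g)  [via R2]
  deriv(h,a)  [via R2]
    deriv(h,d)  [via R1]
      road(h,d)  [fact]
    deriv(d,a)  [via R2]
      deriv(d,j)  [via R1]
        road(d,j)  [fact]
      deriv(j,a)  [via R1]
        road(j,a)  [fact]
  deriv(a,g)  [via R2]
    deriv(a,f)  [via R1]
      road(a,f)  [fact]
    deriv(f,g)  [via R1]
      road(f,g)  [fact]

round 1: derive deriv(a,f) via R1 from road(a,f)
round 1: derive deriv(a,h) via R1 from road(a,h)
round 1: derive deriv(c,j) via R1 from road(c,j)
round 1: derive deriv(d,j) via R1 from road(d,j)
round 1: derive deriv(f,f) via R1 from road(f,f)
round 1: derive deriv(f,g) via R1 from road(f,g)
round 1: derive deriv(f,h) via R1 from road(f,h)
round 1: derive deriv(h,d) via R1 from road(h,d)
round 1: derive deriv(j,a) via R1 from road(j,a)
round 1: derive deriv(j,j) via R1 from road(j,j)
round 2: derive deriv(a,d) via R2 from deriv(a,h), deriv(h,d)
round 2: derive deriv(a,g) via R2 from deriv(a,f), deriv(f,g)
round 2: derive deriv(c,a) via R2 from deriv(c,j), deriv(j,a)
round 2: derive deriv(d,a) via R2 from deriv(d,j), deriv(j,a)
round 2: derive deriv(f,d) via R2 from deriv(f,h), deriv(h,d)
round 2: derive deriv(h,j) via R2 from deriv(h,d), deriv(d,j)
round 2: derive deriv(j,f) via R2 from deriv(j,a), deriv(a,f)
round 2: derive deriv(j,h) via R2 from deriv(j,a), deriv(a,h)
round 3: derive deriv(a,a) via R2 from deriv(a,d), deriv(d,a)
round 3: derive deriv(a,j) via R2 from deriv(a,d), deriv(d,j)
round 3: derive deriv(c,d) via R2 from deriv(c,a), deriv(a,d)
round 3: derive deriv(c,f) via R2 from deriv(c,a), deriv(a,f)
round 3: derive deriv(c,g) via R2 from deriv(c,a), deriv(a,g)
round 3: derive deriv(c,h) via R2 from deriv(c,a), deriv(a,h)
round 3: derive deriv(d,d) via R2 from deriv(d,a), deriv(a,d)
round 3: derive deriv(d,f) via R2 from deriv(d,a), deriv(a,f)
round 3: derive deriv(d,g) via R2 from deriv(d,a), deriv(a,g)
round 3: derive deriv(d,h) via R2 from deriv(d,a), deriv(a,h)
round 3: derive deriv(f,a) via R2 from deriv(f,d), deriv(d,a)
round 3: derive deriv(f,j) via R2 from deriv(f,d), deriv(d,j)
round 3: derive deriv(h,a) via R2 from deriv(h,d), deriv(d,a)
round 3: derive deriv(h,f) via R2 from deriv(h,j), deriv(j,f)
round 3: derive deriv(h,h) via R2 from deriv(h,j), deriv(j,h)
round 3: derive deriv(j,d) via R2 from deriv(j,a), deriv(a,d)
round 3: derive deriv(j,g) via R2 from deriv(j,a), deriv(a,g)
round 4: derive deriv(h,g) via R2 from deriv(h,a), deriv(a,g)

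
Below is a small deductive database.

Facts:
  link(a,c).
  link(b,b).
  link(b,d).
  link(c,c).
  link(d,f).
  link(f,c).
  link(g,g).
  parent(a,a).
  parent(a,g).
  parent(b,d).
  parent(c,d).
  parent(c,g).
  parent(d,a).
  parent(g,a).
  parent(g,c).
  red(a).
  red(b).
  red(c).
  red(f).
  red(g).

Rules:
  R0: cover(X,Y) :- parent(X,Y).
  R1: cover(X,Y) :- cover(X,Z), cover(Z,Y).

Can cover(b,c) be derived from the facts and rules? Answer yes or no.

yes

round 1: derive cover(a,a) via R0 from parent(a,a)
round 1: derive cover(a,g) via R0 from parent(a,g)
round 1: derive cover(b,d) via R0 from parent(b,d)
round 1: derive cover(c,d) via R0 from parent(c,d)
round 1: derive cover(c,g) via R0 from parent(c,g)
round 1: derive cover(d,a) via R0 from parent(d,a)
round 1: derive cover(g,a) via R0 from parent(g,a)
round 1: derive cover(g,c) via R0 from parent(g,c)
round 2: derive cover(a,c) via R1 from cover(a,g), cover(g,c)
round 2: derive cover(b,a) via R1 from cover(b,d), cover(d,a)
round 2: derive cover(c,a) via R1 from cover(c,d), cover(d,a)
round 2: derive cover(c,c) via R1 from cover(c,g), cover(g,c)
round 2: derive cover(d,g) via R1 from cover(d,a), cover(a,g)
round 2: derive cover(g,d) via R1 from cover(g,c), cover(c,d)
round 2: derive cover(g,g) via R1 from cover(g,a), cover(a,g)
round 3: derive cover(a,d) via R1 from cover(a,c), cover(c,d)
round 3: derive cover(b,c) via R1 from cover(b,a), cover(a,c)
round 3: derive cover(b,g) via R1 from cover(b,a), cover(a,g)
round 3: derive cover(d,c) via R1 from cover(d,a), cover(a,c)
round 3: derive cover(d,d) via R1 from cover(d,g), cover(g,d)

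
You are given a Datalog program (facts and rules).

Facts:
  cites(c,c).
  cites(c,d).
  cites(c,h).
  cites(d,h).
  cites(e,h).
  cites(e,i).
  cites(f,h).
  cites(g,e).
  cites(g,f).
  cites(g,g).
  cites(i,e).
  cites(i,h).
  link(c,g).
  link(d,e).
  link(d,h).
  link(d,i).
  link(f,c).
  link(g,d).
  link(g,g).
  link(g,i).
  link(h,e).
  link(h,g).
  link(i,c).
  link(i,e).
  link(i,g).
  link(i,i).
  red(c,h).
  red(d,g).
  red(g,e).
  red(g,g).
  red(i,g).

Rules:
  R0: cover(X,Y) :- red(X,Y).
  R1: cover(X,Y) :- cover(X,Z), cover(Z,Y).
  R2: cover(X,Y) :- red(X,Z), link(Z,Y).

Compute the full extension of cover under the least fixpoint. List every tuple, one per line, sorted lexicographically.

cover(c,d)
cover(c,e)
cover(c,g)
cover(c,h)
cover(c,i)
cover(d,d)
cover(d,e)
cover(d,g)
cover(d,i)
cover(g,d)
cover(g,e)
cover(g,g)
cover(g,i)
cover(i,d)
cover(i,e)
cover(i,g)
cover(i,i)

round 1: derive cover(c,h) via R0 from red(c,h)
round 1: derive cover(d,g) via R0 from red(d,g)
round 1: derive cover(g,e) via R0 from red(g,e)
round 1: derive cover(g,g) via R0 from red(g,g)
round 1: derive cover(i,g) via R0 from red(i,g)
round 1: derive cover(c,e) via R2 from red(c,h), link(h,e)
round 1: derive cover(c,g) via R2 from red(c,h), link(h,g)
round 1: derive cover(d,d) via R2 from red(d,g), link(g,d)
round 1: derive cover(d,i) via R2 from red(d,g), link(g,i)
round 1: derive cover(g,d) via R2 from red(g,g), link(g,d)
round 1: derive cover(g,i) via R2 from red(g,g), link(g,i)
round 1: derive cover(i,d) via R2 from red(i,g), link(g,d)
round 1: derive cover(i,i) via R2 from red(i,g), link(g,i)
round 2: derive cover(c,d) via R1 from cover(c,g), cover(g,d)
round 2: derive cover(c,i) via R1 from cover(c,g), cover(g,i)
round 2: derive cover(d,e) via R1 from cover(d,g), cover(g,e)
round 2: derive cover(i,e) via R1 from cover(i,g), cover(g,e)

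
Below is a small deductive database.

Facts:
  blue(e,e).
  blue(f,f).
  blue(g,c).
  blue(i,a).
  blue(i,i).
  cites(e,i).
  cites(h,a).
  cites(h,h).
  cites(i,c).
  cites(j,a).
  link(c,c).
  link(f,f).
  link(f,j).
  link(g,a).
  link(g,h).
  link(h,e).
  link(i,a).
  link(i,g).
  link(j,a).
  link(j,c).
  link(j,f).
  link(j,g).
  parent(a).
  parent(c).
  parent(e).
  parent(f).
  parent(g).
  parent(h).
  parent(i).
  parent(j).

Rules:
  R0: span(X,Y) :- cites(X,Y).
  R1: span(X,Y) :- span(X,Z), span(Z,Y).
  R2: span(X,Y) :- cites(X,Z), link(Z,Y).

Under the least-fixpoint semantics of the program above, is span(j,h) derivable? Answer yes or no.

round 1: derive span(e,i) via R0 from cites(e,i)
round 1: derive span(h,a) via R0 from cites(h,a)
round 1: derive span(h,h) via R0 from cites(h,h)
round 1: derive span(i,c) via R0 from cites(i,c)
round 1: derive span(j,a) via R0 from cites(j,a)
round 1: derive span(e,a) via R2 from cites(e,i), link(i,a)
round 1: derive span(e,g) via R2 from cites(e,i), link(i,g)
round 1: derive span(h,e) via R2 from cites(h,h), link(h,e)
round 2: derive span(e,c) via R1 from span(e,i), span(i,c)
round 2: derive span(h,g) via R1 from span(h,e), span(e,g)
round 2: derive span(h,i) via R1 from span(h,e), span(e,i)
round 3: derive span(h,c) via R1 from span(h,e), span(e,c)

no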